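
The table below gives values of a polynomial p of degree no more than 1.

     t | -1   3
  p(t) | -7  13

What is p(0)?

Write p(t) = at + b. Substituting each data point gives a linear system:
  -a + b = -7
  3a + b = 13
Solving the system yields a = 5, b = -2.
So p(t) = 5t - 2.
Then p(0) = -2.

-2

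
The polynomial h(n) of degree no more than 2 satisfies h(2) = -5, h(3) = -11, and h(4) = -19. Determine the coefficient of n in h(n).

-1

Write h(n) = an^2 + bn + c. Substituting each data point gives a linear system:
  4a + 2b + c = -5
  9a + 3b + c = -11
  16a + 4b + c = -19
Solving the system yields a = -1, b = -1, c = 1.
So h(n) = -n² - n + 1.
The coefficient of n is -1.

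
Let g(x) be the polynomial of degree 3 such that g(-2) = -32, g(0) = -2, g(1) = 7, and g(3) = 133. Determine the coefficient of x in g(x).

Write g(x) = ax^3 + bx^2 + cx + d. Substituting each data point gives a linear system:
  -8a + 4b - 2c + d = -32
  d = -2
  a + b + c + d = 7
  27a + 9b + 3c + d = 133
Solving the system yields a = 4, b = 2, c = 3, d = -2.
So g(x) = 4x^3 + 2x^2 + 3x - 2.
The coefficient of x is 3.

3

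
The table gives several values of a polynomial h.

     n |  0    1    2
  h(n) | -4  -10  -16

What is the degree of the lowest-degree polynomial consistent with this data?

1

Forward differences of the values at n = 0, 1, 2:
  h  : -4  -10  -16
  Δ  : -6  -6
  Δ^2: 0
The first differences are constant (-6) and nonzero, while all higher differences vanish, so the minimal degree is 1.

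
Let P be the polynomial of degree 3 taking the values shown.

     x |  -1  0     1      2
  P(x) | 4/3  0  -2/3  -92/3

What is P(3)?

Write P(x) = ax^3 + bx^2 + cx + d. Substituting each data point gives a linear system:
  -a + b - c + d = 4/3
  d = 0
  a + b + c + d = -2/3
  8a + 4b + 2c + d = -92/3
Solving the system yields a = -5, b = 1/3, c = 4, d = 0.
So P(x) = -5x³ + (1/3)x² + 4x.
Then P(3) = -120.

-120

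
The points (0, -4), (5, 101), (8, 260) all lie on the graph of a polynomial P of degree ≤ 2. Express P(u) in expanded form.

Write P(u) = au^2 + bu + c. Substituting each data point gives a linear system:
  c = -4
  25a + 5b + c = 101
  64a + 8b + c = 260
Solving the system yields a = 4, b = 1, c = -4.
So P(u) = 4u² + u - 4.
Check: P(8) = 260. ✓

P(u) = 4u^2 + u - 4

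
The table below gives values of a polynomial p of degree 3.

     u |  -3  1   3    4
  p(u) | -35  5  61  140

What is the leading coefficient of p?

Write p(u) = au^3 + bu^2 + cu + d. Substituting each data point gives a linear system:
  -27a + 9b - 3c + d = -35
  a + b + c + d = 5
  27a + 9b + 3c + d = 61
  64a + 16b + 4c + d = 140
Solving the system yields a = 2, b = 1, c = -2, d = 4.
So p(u) = 2u^3 + u^2 - 2u + 4.
The leading coefficient is 2.

2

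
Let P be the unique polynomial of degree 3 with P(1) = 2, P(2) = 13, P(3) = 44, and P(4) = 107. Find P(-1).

-8

Using the Lagrange interpolation formula with nodes 1, 2, 3, 4:
  L_0(x) = (x - 2)(x - 3)(x - 4) / -6
  L_1(x) = (x - 1)(x - 3)(x - 4) / 2
  L_2(x) = (x - 1)(x - 2)(x - 4) / -2
  L_3(x) = (x - 1)(x - 2)(x - 3) / 6
Then P(x) = 2·L_0(x) + 13·L_1(x) + 44·L_2(x) + 107·L_3(x).
Expanding and collecting terms gives P(x) = 2x^3 - 2x^2 + 3x - 1.
Evaluating at x = -1: P(-1) = -8.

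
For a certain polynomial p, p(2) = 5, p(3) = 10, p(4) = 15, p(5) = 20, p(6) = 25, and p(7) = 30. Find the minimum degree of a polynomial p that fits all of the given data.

Forward differences of the values at n = 2, 3, 4, 5, 6, 7:
  p  : 5  10  15  20  25  30
  Δ  : 5  5  5  5  5
  Δ^2: 0  0  0  0
  Δ^3: 0  0  0
  Δ^4: 0  0
  Δ^5: 0
The first differences are constant (5) and nonzero, while all higher differences vanish, so the minimal degree is 1.

1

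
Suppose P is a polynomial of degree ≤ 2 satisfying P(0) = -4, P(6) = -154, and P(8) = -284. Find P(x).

Write P(x) = ax^2 + bx + c. Substituting each data point gives a linear system:
  c = -4
  36a + 6b + c = -154
  64a + 8b + c = -284
Solving the system yields a = -5, b = 5, c = -4.
So P(x) = -5x^2 + 5x - 4.
Check: P(0) = -4. ✓

P(x) = -5x^2 + 5x - 4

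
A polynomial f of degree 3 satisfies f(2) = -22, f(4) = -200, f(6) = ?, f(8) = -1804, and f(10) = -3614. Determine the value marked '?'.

The 4 known points determine the degree-3 polynomial uniquely.
Write f(u) = au^3 + bu^2 + cu + d. Substituting each data point gives a linear system:
  8a + 4b + 2c + d = -22
  64a + 16b + 4c + d = -200
  512a + 64b + 8c + d = -1804
  1000a + 100b + 10c + d = -3614
Solving the system yields a = -4, b = 4, c = -1, d = -4.
So f(u) = -4u^3 + 4u^2 - u - 4.
Then f(6) = -730.

-730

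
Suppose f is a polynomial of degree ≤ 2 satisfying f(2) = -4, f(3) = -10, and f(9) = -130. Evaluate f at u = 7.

Write f(u) = au^2 + bu + c. Substituting each data point gives a linear system:
  4a + 2b + c = -4
  9a + 3b + c = -10
  81a + 9b + c = -130
Solving the system yields a = -2, b = 4, c = -4.
So f(u) = -2u² + 4u - 4.
Then f(7) = -74.

-74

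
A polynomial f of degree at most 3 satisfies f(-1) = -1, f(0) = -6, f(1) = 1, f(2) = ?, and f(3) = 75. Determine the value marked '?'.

The 4 known points determine the degree-3 polynomial uniquely.
Write f(s) = as^3 + bs^2 + cs + d. Substituting each data point gives a linear system:
  -a + b - c + d = -1
  d = -6
  a + b + c + d = 1
  27a + 9b + 3c + d = 75
Solving the system yields a = 1, b = 6, c = 0, d = -6.
So f(s) = s^3 + 6s^2 - 6.
Then f(2) = 26.

26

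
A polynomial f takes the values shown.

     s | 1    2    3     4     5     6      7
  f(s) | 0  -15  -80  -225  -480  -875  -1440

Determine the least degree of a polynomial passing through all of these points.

3

Forward differences of the values at s = 1, 2, 3, 4, 5, 6, 7:
  f  : 0  -15  -80  -225  -480  -875  -1440
  Δ  : -15  -65  -145  -255  -395  -565
  Δ^2: -50  -80  -110  -140  -170
  Δ^3: -30  -30  -30  -30
  Δ^4: 0  0  0
  Δ^5: 0  0
  Δ^6: 0
The third differences are constant (-30) and nonzero, while all higher differences vanish, so the minimal degree is 3.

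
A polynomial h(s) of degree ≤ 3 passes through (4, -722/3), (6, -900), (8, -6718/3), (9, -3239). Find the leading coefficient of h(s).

Write h(s) = as^3 + bs^2 + cs + d. Substituting each data point gives a linear system:
  64a + 16b + 4c + d = -722/3
  216a + 36b + 6c + d = -900
  512a + 64b + 8c + d = -6718/3
  729a + 81b + 9c + d = -3239
Solving the system yields a = -5, b = 5, c = 1/3, d = -2.
So h(s) = -5s³ + 5s² + (1/3)s - 2.
The leading coefficient is -5.

-5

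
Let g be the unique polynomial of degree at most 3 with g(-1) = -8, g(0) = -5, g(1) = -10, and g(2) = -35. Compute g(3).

Write g(n) = an^3 + bn^2 + cn + d. Substituting each data point gives a linear system:
  -a + b - c + d = -8
  d = -5
  a + b + c + d = -10
  8a + 4b + 2c + d = -35
Solving the system yields a = -2, b = -4, c = 1, d = -5.
So g(n) = -2n^3 - 4n^2 + n - 5.
Then g(3) = -92.

-92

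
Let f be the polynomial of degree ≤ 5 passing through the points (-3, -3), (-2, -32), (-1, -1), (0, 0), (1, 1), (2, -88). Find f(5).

Write f(u) = au^5 + bu^4 + cu^3 + du^2 + eu + k. Substituting each data point gives a linear system:
  -243a + 81b - 27c + 9d - 3e + k = -3
  -32a + 16b - 8c + 4d - 2e + k = -32
  -a + b - c + d - e + k = -1
  k = 0
  a + b + c + d + e + k = 1
  32a + 16b + 8c + 4d + 2e + k = -88
Solving the system yields a = -2, b = -5, c = 5, d = 5, e = -2, k = 0.
So f(u) = -2u^5 - 5u^4 + 5u^3 + 5u^2 - 2u.
Then f(5) = -8635.

-8635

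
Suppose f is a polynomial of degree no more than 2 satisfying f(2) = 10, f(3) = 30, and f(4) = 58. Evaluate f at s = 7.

Forward differences of the values at s = 2, 3, 4:
  f  : 10  30  58
  Δ  : 20  28
  Δ^2: 8
The second differences are constant, confirming degree 2.
Interpolating (Newton forward form) and evaluating at s = 7 gives f(7) = 190.

190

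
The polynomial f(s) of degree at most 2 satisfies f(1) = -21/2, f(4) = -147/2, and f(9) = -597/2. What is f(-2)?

Using the Lagrange interpolation formula with nodes 1, 4, 9:
  L_0(s) = (s - 4)(s - 9) / 24
  L_1(s) = (s - 1)(s - 9) / -15
  L_2(s) = (s - 1)(s - 4) / 40
Then f(s) = -21/2·L_0(s) - 147/2·L_1(s) - 597/2·L_2(s).
Expanding and collecting terms gives f(s) = -3s^2 - 6s - 3/2.
Evaluating at s = -2: f(-2) = -3/2.

-3/2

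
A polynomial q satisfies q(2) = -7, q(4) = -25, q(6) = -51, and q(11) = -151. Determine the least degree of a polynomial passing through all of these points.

Divided differences on the nodes 2, 4, 6, 11:
  order 0: -7  -25  -51  -151
  order 1: -9  -13  -20
  order 2: -1  -1
  order 3: 0
The order-2 divided differences are all -1 (nonzero) and every higher order vanishes, so the data lies on a polynomial of degree exactly 2.

2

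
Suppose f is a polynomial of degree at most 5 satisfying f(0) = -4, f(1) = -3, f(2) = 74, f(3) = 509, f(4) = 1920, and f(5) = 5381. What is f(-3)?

149

Write f(t) = at^5 + bt^4 + ct^3 + dt^2 + et + k. Substituting each data point gives a linear system:
  k = -4
  a + b + c + d + e + k = -3
  32a + 16b + 8c + 4d + 2e + k = 74
  243a + 81b + 27c + 9d + 3e + k = 509
  1024a + 256b + 64c + 16d + 4e + k = 1920
  3125a + 625b + 125c + 25d + 5e + k = 5381
Solving the system yields a = 1, b = 4, c = -2, d = 1, e = -3, k = -4.
So f(t) = t⁵ + 4t⁴ - 2t³ + t² - 3t - 4.
Then f(-3) = 149.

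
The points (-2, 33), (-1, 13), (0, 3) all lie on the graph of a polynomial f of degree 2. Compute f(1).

3

Forward differences of the values at u = -2, -1, 0:
  f  : 33  13  3
  Δ  : -20  -10
  Δ^2: 10
The second differences are constant, confirming degree 2.
Interpolating (Newton forward form) and evaluating at u = 1 gives f(1) = 3.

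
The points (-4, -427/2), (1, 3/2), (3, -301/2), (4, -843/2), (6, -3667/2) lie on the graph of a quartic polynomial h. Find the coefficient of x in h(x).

Write h(x) = ax^4 + bx^3 + cx^2 + dx + e. Substituting each data point gives a linear system:
  256a - 64b + 16c - 4d + e = -427/2
  a + b + c + d + e = 3/2
  81a + 27b + 9c + 3d + e = -301/2
  256a + 64b + 16c + 4d + e = -843/2
  1296a + 216b + 36c + 6d + e = -3667/2
Solving the system yields a = -1, b = -2, c = -4, d = 6, e = 5/2.
So h(x) = -x^4 - 2x^3 - 4x^2 + 6x + 5/2.
The coefficient of x is 6.

6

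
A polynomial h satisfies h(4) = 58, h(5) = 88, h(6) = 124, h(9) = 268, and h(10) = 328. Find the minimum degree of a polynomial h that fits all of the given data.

Divided differences on the nodes 4, 5, 6, 9, 10:
  order 0: 58  88  124  268  328
  order 1: 30  36  48  60
  order 2: 3  3  3
  order 3: 0  0
  order 4: 0
The order-2 divided differences are all 3 (nonzero) and every higher order vanishes, so the data lies on a polynomial of degree exactly 2.

2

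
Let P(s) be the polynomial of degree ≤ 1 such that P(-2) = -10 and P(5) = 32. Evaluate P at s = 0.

2

Using the Lagrange interpolation formula with nodes -2, 5:
  L_0(s) = (s - 5) / -7
  L_1(s) = (s + 2) / 7
Then P(s) = -10·L_0(s) + 32·L_1(s).
Expanding and collecting terms gives P(s) = 6s + 2.
Evaluating at s = 0: P(0) = 2.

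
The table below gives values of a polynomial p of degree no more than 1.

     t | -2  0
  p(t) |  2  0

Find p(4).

-4

Write p(t) = at + b. Substituting each data point gives a linear system:
  -2a + b = 2
  b = 0
Solving the system yields a = -1, b = 0.
So p(t) = -t.
Then p(4) = -4.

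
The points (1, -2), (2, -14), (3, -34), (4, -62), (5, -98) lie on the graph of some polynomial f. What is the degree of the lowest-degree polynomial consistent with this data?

2

Forward differences of the values at n = 1, 2, 3, 4, 5:
  f  : -2  -14  -34  -62  -98
  Δ  : -12  -20  -28  -36
  Δ^2: -8  -8  -8
  Δ^3: 0  0
  Δ^4: 0
The second differences are constant (-8) and nonzero, while all higher differences vanish, so the minimal degree is 2.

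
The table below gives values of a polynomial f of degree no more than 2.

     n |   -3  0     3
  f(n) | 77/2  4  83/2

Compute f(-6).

145

Forward differences of the values at n = -3, 0, 3:
  f  : 77/2  4  83/2
  Δ  : -69/2  75/2
  Δ^2: 72
The second differences are constant, confirming degree 2.
Interpolating (Newton forward form) and evaluating at n = -6 gives f(-6) = 145.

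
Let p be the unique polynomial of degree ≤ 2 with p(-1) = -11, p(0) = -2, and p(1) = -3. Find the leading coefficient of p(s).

Write p(s) = as^2 + bs + c. Substituting each data point gives a linear system:
  a - b + c = -11
  c = -2
  a + b + c = -3
Solving the system yields a = -5, b = 4, c = -2.
So p(s) = -5s^2 + 4s - 2.
The leading coefficient is -5.

-5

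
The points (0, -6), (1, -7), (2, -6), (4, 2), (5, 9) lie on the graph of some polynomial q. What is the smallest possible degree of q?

2

Divided differences on the nodes 0, 1, 2, 4, 5:
  order 0: -6  -7  -6  2  9
  order 1: -1  1  4  7
  order 2: 1  1  1
  order 3: 0  0
  order 4: 0
The order-2 divided differences are all 1 (nonzero) and every higher order vanishes, so the data lies on a polynomial of degree exactly 2.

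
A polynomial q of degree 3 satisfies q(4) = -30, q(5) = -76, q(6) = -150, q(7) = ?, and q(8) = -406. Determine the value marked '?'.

On equispaced nodes a degree-3 polynomial has vanishing fourth forward difference, so
  q(4) - 4·q(5) + 6·q(6) - 4·q(7) + q(8) = 0.
Substituting the known values and solving for q(7):
  -4·q(7) = 1032
  q(7) = -258.

-258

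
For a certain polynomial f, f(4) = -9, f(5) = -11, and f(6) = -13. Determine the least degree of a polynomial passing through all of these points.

1

Forward differences of the values at n = 4, 5, 6:
  f  : -9  -11  -13
  Δ  : -2  -2
  Δ^2: 0
The first differences are constant (-2) and nonzero, while all higher differences vanish, so the minimal degree is 1.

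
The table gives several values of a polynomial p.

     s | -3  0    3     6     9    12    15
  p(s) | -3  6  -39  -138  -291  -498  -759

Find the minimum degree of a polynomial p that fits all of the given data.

Forward differences of the values at s = -3, 0, 3, 6, 9, 12, 15:
  p  : -3  6  -39  -138  -291  -498  -759
  Δ  : 9  -45  -99  -153  -207  -261
  Δ^2: -54  -54  -54  -54  -54
  Δ^3: 0  0  0  0
  Δ^4: 0  0  0
  Δ^5: 0  0
  Δ^6: 0
The second differences are constant (-54) and nonzero, while all higher differences vanish, so the minimal degree is 2.

2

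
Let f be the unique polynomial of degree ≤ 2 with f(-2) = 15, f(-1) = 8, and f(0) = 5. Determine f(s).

f(s) = 2s^2 - s + 5

Using the Lagrange interpolation formula with nodes -2, -1, 0:
  L_0(s) = (s + 1)s / 2
  L_1(s) = (s + 2)s / -1
  L_2(s) = (s + 2)(s + 1) / 2
Then f(s) = 15·L_0(s) + 8·L_1(s) + 5·L_2(s).
Expanding and collecting terms gives f(s) = 2s² - s + 5.
Check: f(0) = 5. ✓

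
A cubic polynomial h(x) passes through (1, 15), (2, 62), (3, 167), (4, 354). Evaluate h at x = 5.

Forward differences of the values at x = 1, 2, 3, 4:
  h  : 15  62  167  354
  Δ  : 47  105  187
  Δ^2: 58  82
  Δ^3: 24
The third differences are constant, confirming degree 3.
Interpolating (Newton forward form) and evaluating at x = 5 gives h(5) = 647.

647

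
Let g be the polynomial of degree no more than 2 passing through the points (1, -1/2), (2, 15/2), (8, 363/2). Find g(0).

-5/2

Write g(x) = ax^2 + bx + c. Substituting each data point gives a linear system:
  a + b + c = -1/2
  4a + 2b + c = 15/2
  64a + 8b + c = 363/2
Solving the system yields a = 3, b = -1, c = -5/2.
So g(x) = 3x^2 - x - 5/2.
Then g(0) = -5/2.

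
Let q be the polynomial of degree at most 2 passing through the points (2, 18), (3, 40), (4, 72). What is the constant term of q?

Write q(t) = at^2 + bt + c. Substituting each data point gives a linear system:
  4a + 2b + c = 18
  9a + 3b + c = 40
  16a + 4b + c = 72
Solving the system yields a = 5, b = -3, c = 4.
So q(t) = 5t² - 3t + 4.
The constant term is 4.

4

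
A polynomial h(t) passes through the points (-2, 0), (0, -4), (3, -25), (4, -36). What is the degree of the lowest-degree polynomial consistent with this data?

Divided differences on the nodes -2, 0, 3, 4:
  order 0: 0  -4  -25  -36
  order 1: -2  -7  -11
  order 2: -1  -1
  order 3: 0
The order-2 divided differences are all -1 (nonzero) and every higher order vanishes, so the data lies on a polynomial of degree exactly 2.

2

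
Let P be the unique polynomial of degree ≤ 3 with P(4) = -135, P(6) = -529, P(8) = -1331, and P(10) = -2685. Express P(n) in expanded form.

Using the Lagrange interpolation formula with nodes 4, 6, 8, 10:
  L_0(n) = (n - 6)(n - 8)(n - 10) / -48
  L_1(n) = (n - 4)(n - 8)(n - 10) / 16
  L_2(n) = (n - 4)(n - 6)(n - 10) / -16
  L_3(n) = (n - 4)(n - 6)(n - 8) / 48
Then P(n) = -135·L_0(n) - 529·L_1(n) - 1331·L_2(n) - 2685·L_3(n).
Expanding and collecting terms gives P(n) = -3n^3 + 3n^2 + n + 5.
Check: P(10) = -2685. ✓

P(n) = -3n^3 + 3n^2 + n + 5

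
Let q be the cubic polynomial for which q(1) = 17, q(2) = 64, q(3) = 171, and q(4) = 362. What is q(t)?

Using the Lagrange interpolation formula with nodes 1, 2, 3, 4:
  L_0(t) = (t - 2)(t - 3)(t - 4) / -6
  L_1(t) = (t - 1)(t - 3)(t - 4) / 2
  L_2(t) = (t - 1)(t - 2)(t - 4) / -2
  L_3(t) = (t - 1)(t - 2)(t - 3) / 6
Then q(t) = 17·L_0(t) + 64·L_1(t) + 171·L_2(t) + 362·L_3(t).
Expanding and collecting terms gives q(t) = 4t^3 + 6t^2 + t + 6.
Check: q(4) = 362. ✓

q(t) = 4t^3 + 6t^2 + t + 6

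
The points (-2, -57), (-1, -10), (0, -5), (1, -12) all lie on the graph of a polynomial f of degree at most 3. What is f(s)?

Write f(s) = as^3 + bs^2 + cs + d. Substituting each data point gives a linear system:
  -8a + 4b - 2c + d = -57
  -a + b - c + d = -10
  d = -5
  a + b + c + d = -12
Solving the system yields a = 5, b = -6, c = -6, d = -5.
So f(s) = 5s^3 - 6s^2 - 6s - 5.
Check: f(-1) = -10. ✓

f(s) = 5s^3 - 6s^2 - 6s - 5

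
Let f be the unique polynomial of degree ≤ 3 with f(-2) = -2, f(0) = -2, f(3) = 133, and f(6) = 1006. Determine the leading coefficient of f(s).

Write f(s) = as^3 + bs^2 + cs + d. Substituting each data point gives a linear system:
  -8a + 4b - 2c + d = -2
  d = -2
  27a + 9b + 3c + d = 133
  216a + 36b + 6c + d = 1006
Solving the system yields a = 4, b = 5, c = -6, d = -2.
So f(s) = 4s³ + 5s² - 6s - 2.
The leading coefficient is 4.

4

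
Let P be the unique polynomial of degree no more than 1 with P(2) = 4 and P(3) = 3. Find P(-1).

Using the Lagrange interpolation formula with nodes 2, 3:
  L_0(t) = (t - 3) / -1
  L_1(t) = (t - 2) / 1
Then P(t) = 4·L_0(t) + 3·L_1(t).
Expanding and collecting terms gives P(t) = -t + 6.
Evaluating at t = -1: P(-1) = 7.

7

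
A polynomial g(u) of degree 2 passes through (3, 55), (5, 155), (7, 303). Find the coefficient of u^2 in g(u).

6

Write g(u) = au^2 + bu + c. Substituting each data point gives a linear system:
  9a + 3b + c = 55
  25a + 5b + c = 155
  49a + 7b + c = 303
Solving the system yields a = 6, b = 2, c = -5.
So g(u) = 6u² + 2u - 5.
The leading coefficient is 6.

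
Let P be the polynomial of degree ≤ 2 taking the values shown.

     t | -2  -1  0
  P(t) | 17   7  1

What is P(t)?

Write P(t) = at^2 + bt + c. Substituting each data point gives a linear system:
  4a - 2b + c = 17
  a - b + c = 7
  c = 1
Solving the system yields a = 2, b = -4, c = 1.
So P(t) = 2t² - 4t + 1.
Check: P(0) = 1. ✓

P(t) = 2t^2 - 4t + 1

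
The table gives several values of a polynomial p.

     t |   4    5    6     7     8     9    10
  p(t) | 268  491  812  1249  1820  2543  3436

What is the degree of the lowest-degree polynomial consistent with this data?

Forward differences of the values at t = 4, 5, 6, 7, 8, 9, 10:
  p  : 268  491  812  1249  1820  2543  3436
  Δ  : 223  321  437  571  723  893
  Δ^2: 98  116  134  152  170
  Δ^3: 18  18  18  18
  Δ^4: 0  0  0
  Δ^5: 0  0
  Δ^6: 0
The third differences are constant (18) and nonzero, while all higher differences vanish, so the minimal degree is 3.

3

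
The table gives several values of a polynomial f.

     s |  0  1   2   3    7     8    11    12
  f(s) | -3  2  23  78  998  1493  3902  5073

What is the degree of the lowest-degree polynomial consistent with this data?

3

Divided differences on the nodes 0, 1, 2, 3, 7, 8, 11, 12:
  order 0: -3  2  23  78  998  1493  3902  5073
  order 1: 5  21  55  230  495  803  1171
  order 2: 8  17  35  53  77  92
  order 3: 3  3  3  3  3
  order 4: 0  0  0  0
  order 5: 0  0  0
  order 6: 0  0
  order 7: 0
The order-3 divided differences are all 3 (nonzero) and every higher order vanishes, so the data lies on a polynomial of degree exactly 3.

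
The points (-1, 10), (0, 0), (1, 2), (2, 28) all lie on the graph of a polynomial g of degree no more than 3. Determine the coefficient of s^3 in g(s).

2

Write g(s) = as^3 + bs^2 + cs + d. Substituting each data point gives a linear system:
  -a + b - c + d = 10
  d = 0
  a + b + c + d = 2
  8a + 4b + 2c + d = 28
Solving the system yields a = 2, b = 6, c = -6, d = 0.
So g(s) = 2s^3 + 6s^2 - 6s.
The leading coefficient is 2.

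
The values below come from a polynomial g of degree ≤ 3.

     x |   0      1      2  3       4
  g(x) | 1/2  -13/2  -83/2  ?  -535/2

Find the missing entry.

On equispaced nodes a degree-3 polynomial has vanishing fourth forward difference, so
  g(0) - 4·g(1) + 6·g(2) - 4·g(3) + g(4) = 0.
Substituting the known values and solving for g(3):
  -4·g(3) = 490
  g(3) = -245/2.

-245/2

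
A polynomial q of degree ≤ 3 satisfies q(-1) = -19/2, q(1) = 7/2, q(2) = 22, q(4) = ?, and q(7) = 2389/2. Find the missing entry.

203

The 4 known points determine the degree-3 polynomial uniquely.
Write q(x) = ax^3 + bx^2 + cx + d. Substituting each data point gives a linear system:
  -a + b - c + d = -19/2
  a + b + c + d = 7/2
  8a + 4b + 2c + d = 22
  343a + 49b + 7c + d = 2389/2
Solving the system yields a = 4, b = -4, c = 5/2, d = 1.
So q(x) = 4x^3 - 4x^2 + (5/2)x + 1.
Then q(4) = 203.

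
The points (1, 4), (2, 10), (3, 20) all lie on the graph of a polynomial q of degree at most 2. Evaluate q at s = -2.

Using the Lagrange interpolation formula with nodes 1, 2, 3:
  L_0(s) = (s - 2)(s - 3) / 2
  L_1(s) = (s - 1)(s - 3) / -1
  L_2(s) = (s - 1)(s - 2) / 2
Then q(s) = 4·L_0(s) + 10·L_1(s) + 20·L_2(s).
Expanding and collecting terms gives q(s) = 2s^2 + 2.
Evaluating at s = -2: q(-2) = 10.

10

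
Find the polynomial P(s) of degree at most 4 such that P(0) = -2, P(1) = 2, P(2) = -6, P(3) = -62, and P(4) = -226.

Write P(s) = as^4 + bs^3 + cs^2 + ds + e. Substituting each data point gives a linear system:
  e = -2
  a + b + c + d + e = 2
  16a + 8b + 4c + 2d + e = -6
  81a + 27b + 9c + 3d + e = -62
  256a + 64b + 16c + 4d + e = -226
Solving the system yields a = -1, b = 0, c = 1, d = 4, e = -2.
So P(s) = -s^4 + s^2 + 4s - 2.
Check: P(2) = -6. ✓

P(s) = -s^4 + s^2 + 4s - 2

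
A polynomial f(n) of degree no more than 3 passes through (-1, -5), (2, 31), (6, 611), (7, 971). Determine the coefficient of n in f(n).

Write f(n) = an^3 + bn^2 + cn + d. Substituting each data point gives a linear system:
  -a + b - c + d = -5
  8a + 4b + 2c + d = 31
  216a + 36b + 6c + d = 611
  343a + 49b + 7c + d = 971
Solving the system yields a = 3, b = -2, c = 5, d = 5.
So f(n) = 3n^3 - 2n^2 + 5n + 5.
The coefficient of n is 5.

5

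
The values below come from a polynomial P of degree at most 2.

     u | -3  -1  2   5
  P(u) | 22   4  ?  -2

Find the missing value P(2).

-8

The 3 known points determine the degree-2 polynomial uniquely.
Write P(u) = au^2 + bu + c. Substituting each data point gives a linear system:
  9a - 3b + c = 22
  a - b + c = 4
  25a + 5b + c = -2
Solving the system yields a = 1, b = -5, c = -2.
So P(u) = u^2 - 5u - 2.
Then P(2) = -8.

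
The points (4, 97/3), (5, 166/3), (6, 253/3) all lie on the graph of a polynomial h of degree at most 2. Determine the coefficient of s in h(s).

-4

Write h(s) = as^2 + bs + c. Substituting each data point gives a linear system:
  16a + 4b + c = 97/3
  25a + 5b + c = 166/3
  36a + 6b + c = 253/3
Solving the system yields a = 3, b = -4, c = 1/3.
So h(s) = 3s² - 4s + 1/3.
The coefficient of s is -4.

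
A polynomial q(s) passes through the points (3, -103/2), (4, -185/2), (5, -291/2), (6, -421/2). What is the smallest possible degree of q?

2

Forward differences of the values at s = 3, 4, 5, 6:
  q  : -103/2  -185/2  -291/2  -421/2
  Δ  : -41  -53  -65
  Δ^2: -12  -12
  Δ^3: 0
The second differences are constant (-12) and nonzero, while all higher differences vanish, so the minimal degree is 2.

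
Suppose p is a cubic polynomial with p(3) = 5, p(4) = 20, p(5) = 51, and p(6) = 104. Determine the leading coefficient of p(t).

Write p(t) = at^3 + bt^2 + ct + d. Substituting each data point gives a linear system:
  27a + 9b + 3c + d = 5
  64a + 16b + 4c + d = 20
  125a + 25b + 5c + d = 51
  216a + 36b + 6c + d = 104
Solving the system yields a = 1, b = -4, c = 6, d = -4.
So p(t) = t^3 - 4t^2 + 6t - 4.
The leading coefficient is 1.

1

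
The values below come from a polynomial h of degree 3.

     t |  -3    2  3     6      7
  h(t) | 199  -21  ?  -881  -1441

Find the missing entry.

The 4 known points determine the degree-3 polynomial uniquely.
Write h(t) = at^3 + bt^2 + ct + d. Substituting each data point gives a linear system:
  -27a + 9b - 3c + d = 199
  8a + 4b + 2c + d = -21
  216a + 36b + 6c + d = -881
  343a + 49b + 7c + d = -1441
Solving the system yields a = -5, b = 6, c = -3, d = 1.
So h(t) = -5t³ + 6t² - 3t + 1.
Then h(3) = -89.

-89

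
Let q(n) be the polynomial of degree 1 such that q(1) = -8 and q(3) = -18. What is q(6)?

Using the Lagrange interpolation formula with nodes 1, 3:
  L_0(n) = (n - 3) / -2
  L_1(n) = (n - 1) / 2
Then q(n) = -8·L_0(n) - 18·L_1(n).
Expanding and collecting terms gives q(n) = -5n - 3.
Evaluating at n = 6: q(6) = -33.

-33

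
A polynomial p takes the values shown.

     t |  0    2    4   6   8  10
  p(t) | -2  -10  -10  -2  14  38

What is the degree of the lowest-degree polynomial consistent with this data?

Forward differences of the values at t = 0, 2, 4, 6, 8, 10:
  p  : -2  -10  -10  -2  14  38
  Δ  : -8  0  8  16  24
  Δ^2: 8  8  8  8
  Δ^3: 0  0  0
  Δ^4: 0  0
  Δ^5: 0
The second differences are constant (8) and nonzero, while all higher differences vanish, so the minimal degree is 2.

2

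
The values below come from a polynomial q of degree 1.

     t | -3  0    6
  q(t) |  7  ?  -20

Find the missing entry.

-2

The 2 known points determine the degree-1 polynomial uniquely.
Write q(t) = at + b. Substituting each data point gives a linear system:
  -3a + b = 7
  6a + b = -20
Solving the system yields a = -3, b = -2.
So q(t) = -3t - 2.
Then q(0) = -2.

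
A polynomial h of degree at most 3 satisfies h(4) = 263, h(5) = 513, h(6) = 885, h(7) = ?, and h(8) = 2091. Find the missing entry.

1403

The 4 known points determine the degree-3 polynomial uniquely.
Write h(n) = an^3 + bn^2 + cn + d. Substituting each data point gives a linear system:
  64a + 16b + 4c + d = 263
  125a + 25b + 5c + d = 513
  216a + 36b + 6c + d = 885
  512a + 64b + 8c + d = 2091
Solving the system yields a = 4, b = 1, c = -3, d = 3.
So h(n) = 4n^3 + n^2 - 3n + 3.
Then h(7) = 1403.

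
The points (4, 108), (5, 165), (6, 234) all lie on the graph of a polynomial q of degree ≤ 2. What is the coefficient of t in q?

Write q(t) = at^2 + bt + c. Substituting each data point gives a linear system:
  16a + 4b + c = 108
  25a + 5b + c = 165
  36a + 6b + c = 234
Solving the system yields a = 6, b = 3, c = 0.
So q(t) = 6t² + 3t.
The coefficient of t is 3.

3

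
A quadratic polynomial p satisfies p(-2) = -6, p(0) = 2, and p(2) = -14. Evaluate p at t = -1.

1

Using the Lagrange interpolation formula with nodes -2, 0, 2:
  L_0(t) = t(t - 2) / 8
  L_1(t) = (t + 2)(t - 2) / -4
  L_2(t) = (t + 2)t / 8
Then p(t) = -6·L_0(t) + 2·L_1(t) - 14·L_2(t).
Expanding and collecting terms gives p(t) = -3t² - 2t + 2.
Evaluating at t = -1: p(-1) = 1.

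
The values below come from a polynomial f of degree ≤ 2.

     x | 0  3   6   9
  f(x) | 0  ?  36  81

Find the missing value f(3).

9

The 3 known points determine the degree-2 polynomial uniquely.
Write f(x) = ax^2 + bx + c. Substituting each data point gives a linear system:
  c = 0
  36a + 6b + c = 36
  81a + 9b + c = 81
Solving the system yields a = 1, b = 0, c = 0.
So f(x) = x^2.
Then f(3) = 9.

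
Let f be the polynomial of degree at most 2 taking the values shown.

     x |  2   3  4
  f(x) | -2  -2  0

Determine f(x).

f(x) = x^2 - 5x + 4

Write f(x) = ax^2 + bx + c. Substituting each data point gives a linear system:
  4a + 2b + c = -2
  9a + 3b + c = -2
  16a + 4b + c = 0
Solving the system yields a = 1, b = -5, c = 4.
So f(x) = x^2 - 5x + 4.
Check: f(2) = -2. ✓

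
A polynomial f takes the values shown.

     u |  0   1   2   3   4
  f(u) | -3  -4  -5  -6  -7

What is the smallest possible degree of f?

Forward differences of the values at u = 0, 1, 2, 3, 4:
  f  : -3  -4  -5  -6  -7
  Δ  : -1  -1  -1  -1
  Δ^2: 0  0  0
  Δ^3: 0  0
  Δ^4: 0
The first differences are constant (-1) and nonzero, while all higher differences vanish, so the minimal degree is 1.

1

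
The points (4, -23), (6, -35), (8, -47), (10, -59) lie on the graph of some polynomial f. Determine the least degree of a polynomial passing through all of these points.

Forward differences of the values at s = 4, 6, 8, 10:
  f  : -23  -35  -47  -59
  Δ  : -12  -12  -12
  Δ^2: 0  0
  Δ^3: 0
The first differences are constant (-12) and nonzero, while all higher differences vanish, so the minimal degree is 1.

1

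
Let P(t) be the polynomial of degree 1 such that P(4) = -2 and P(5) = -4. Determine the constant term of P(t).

Write P(t) = at + b. Substituting each data point gives a linear system:
  4a + b = -2
  5a + b = -4
Solving the system yields a = -2, b = 6.
So P(t) = -2t + 6.
The constant term is 6.

6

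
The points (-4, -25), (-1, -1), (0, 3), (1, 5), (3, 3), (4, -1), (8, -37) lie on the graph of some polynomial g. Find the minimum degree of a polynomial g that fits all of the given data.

Divided differences on the nodes -4, -1, 0, 1, 3, 4, 8:
  order 0: -25  -1  3  5  3  -1  -37
  order 1: 8  4  2  -1  -4  -9
  order 2: -1  -1  -1  -1  -1
  order 3: 0  0  0  0
  order 4: 0  0  0
  order 5: 0  0
  order 6: 0
The order-2 divided differences are all -1 (nonzero) and every higher order vanishes, so the data lies on a polynomial of degree exactly 2.

2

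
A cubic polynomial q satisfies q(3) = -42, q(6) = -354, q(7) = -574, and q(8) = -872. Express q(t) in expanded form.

Write q(t) = at^3 + bt^2 + ct + d. Substituting each data point gives a linear system:
  27a + 9b + 3c + d = -42
  216a + 36b + 6c + d = -354
  343a + 49b + 7c + d = -574
  512a + 64b + 8c + d = -872
Solving the system yields a = -2, b = 3, c = -5, d = 0.
So q(t) = -2t^3 + 3t^2 - 5t.
Check: q(6) = -354. ✓

q(t) = -2t^3 + 3t^2 - 5t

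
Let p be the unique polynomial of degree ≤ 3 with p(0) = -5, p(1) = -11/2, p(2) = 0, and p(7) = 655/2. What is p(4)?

Write p(u) = au^3 + bu^2 + cu + d. Substituting each data point gives a linear system:
  d = -5
  a + b + c + d = -11/2
  8a + 4b + 2c + d = 0
  343a + 49b + 7c + d = 655/2
Solving the system yields a = 1, b = 0, c = -3/2, d = -5.
So p(u) = u³ - (3/2)u - 5.
Then p(4) = 53.

53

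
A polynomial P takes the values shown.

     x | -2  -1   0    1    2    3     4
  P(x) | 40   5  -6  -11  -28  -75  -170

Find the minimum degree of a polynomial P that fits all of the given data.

3

Forward differences of the values at x = -2, -1, 0, 1, 2, 3, 4:
  P  : 40  5  -6  -11  -28  -75  -170
  Δ  : -35  -11  -5  -17  -47  -95
  Δ^2: 24  6  -12  -30  -48
  Δ^3: -18  -18  -18  -18
  Δ^4: 0  0  0
  Δ^5: 0  0
  Δ^6: 0
The third differences are constant (-18) and nonzero, while all higher differences vanish, so the minimal degree is 3.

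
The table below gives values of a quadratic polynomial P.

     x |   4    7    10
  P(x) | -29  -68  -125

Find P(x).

P(x) = -x^2 - 2x - 5

Using the Lagrange interpolation formula with nodes 4, 7, 10:
  L_0(x) = (x - 7)(x - 10) / 18
  L_1(x) = (x - 4)(x - 10) / -9
  L_2(x) = (x - 4)(x - 7) / 18
Then P(x) = -29·L_0(x) - 68·L_1(x) - 125·L_2(x).
Expanding and collecting terms gives P(x) = -x^2 - 2x - 5.
Check: P(10) = -125. ✓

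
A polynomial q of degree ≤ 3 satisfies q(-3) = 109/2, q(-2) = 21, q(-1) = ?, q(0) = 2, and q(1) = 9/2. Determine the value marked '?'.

11/2

On equispaced nodes a degree-3 polynomial has vanishing fourth forward difference, so
  q(-3) - 4·q(-2) + 6·q(-1) - 4·q(0) + q(1) = 0.
Substituting the known values and solving for q(-1):
  6·q(-1) = 33
  q(-1) = 11/2.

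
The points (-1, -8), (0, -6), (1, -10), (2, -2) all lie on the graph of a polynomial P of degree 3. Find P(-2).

Forward differences of the values at t = -1, 0, 1, 2:
  P  : -8  -6  -10  -2
  Δ  : 2  -4  8
  Δ^2: -6  12
  Δ^3: 18
The third differences are constant, confirming degree 3.
Interpolating (Newton forward form) and evaluating at t = -2 gives P(-2) = -34.

-34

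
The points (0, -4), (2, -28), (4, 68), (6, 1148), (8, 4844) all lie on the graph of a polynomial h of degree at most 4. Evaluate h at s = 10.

Using the Lagrange interpolation formula with nodes 0, 2, 4, 6, 8:
  L_0(s) = (s - 2)(s - 4)(s - 6)(s - 8) / 384
  L_1(s) = s(s - 4)(s - 6)(s - 8) / -96
  L_2(s) = s(s - 2)(s - 6)(s - 8) / 64
  L_3(s) = s(s - 2)(s - 4)(s - 8) / -96
  L_4(s) = s(s - 2)(s - 4)(s - 6) / 384
Then h(s) = -4·L_0(s) - 28·L_1(s) + 68·L_2(s) + 1148·L_3(s) + 4844·L_4(s).
Expanding and collecting terms gives h(s) = 2s^4 - 6s^3 - 5s^2 + 6s - 4.
Evaluating at s = 10: h(10) = 13556.

13556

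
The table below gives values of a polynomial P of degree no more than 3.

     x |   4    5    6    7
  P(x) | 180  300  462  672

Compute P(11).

Using the Lagrange interpolation formula with nodes 4, 5, 6, 7:
  L_0(x) = (x - 5)(x - 6)(x - 7) / -6
  L_1(x) = (x - 4)(x - 6)(x - 7) / 2
  L_2(x) = (x - 4)(x - 5)(x - 7) / -2
  L_3(x) = (x - 4)(x - 5)(x - 6) / 6
Then P(x) = 180·L_0(x) + 300·L_1(x) + 462·L_2(x) + 672·L_3(x).
Expanding and collecting terms gives P(x) = x^3 + 6x^2 + 5x.
Evaluating at x = 11: P(11) = 2112.

2112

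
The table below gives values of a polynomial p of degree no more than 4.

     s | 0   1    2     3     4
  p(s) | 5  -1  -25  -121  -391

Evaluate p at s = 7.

-3985

Using the Lagrange interpolation formula with nodes 0, 1, 2, 3, 4:
  L_0(s) = (s - 1)(s - 2)(s - 3)(s - 4) / 24
  L_1(s) = s(s - 2)(s - 3)(s - 4) / -6
  L_2(s) = s(s - 1)(s - 3)(s - 4) / 4
  L_3(s) = s(s - 1)(s - 2)(s - 4) / -6
  L_4(s) = s(s - 1)(s - 2)(s - 3) / 24
Then p(s) = 5·L_0(s) - 1·L_1(s) - 25·L_2(s) - 121·L_3(s) - 391·L_4(s).
Expanding and collecting terms gives p(s) = -2s^4 + 3s^3 - 4s^2 - 3s + 5.
Evaluating at s = 7: p(7) = -3985.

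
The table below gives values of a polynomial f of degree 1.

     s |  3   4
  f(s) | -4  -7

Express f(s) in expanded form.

f(s) = -3s + 5

Write f(s) = as + b. Substituting each data point gives a linear system:
  3a + b = -4
  4a + b = -7
Solving the system yields a = -3, b = 5.
So f(s) = -3s + 5.
Check: f(4) = -7. ✓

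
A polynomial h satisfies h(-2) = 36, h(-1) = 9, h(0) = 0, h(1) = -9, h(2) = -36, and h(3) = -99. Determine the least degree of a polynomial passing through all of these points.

3

Forward differences of the values at n = -2, -1, 0, 1, 2, 3:
  h  : 36  9  0  -9  -36  -99
  Δ  : -27  -9  -9  -27  -63
  Δ^2: 18  0  -18  -36
  Δ^3: -18  -18  -18
  Δ^4: 0  0
  Δ^5: 0
The third differences are constant (-18) and nonzero, while all higher differences vanish, so the minimal degree is 3.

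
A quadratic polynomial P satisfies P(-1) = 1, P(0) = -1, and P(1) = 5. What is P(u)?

Using the Lagrange interpolation formula with nodes -1, 0, 1:
  L_0(u) = u(u - 1) / 2
  L_1(u) = (u + 1)(u - 1) / -1
  L_2(u) = (u + 1)u / 2
Then P(u) = 1·L_0(u) - 1·L_1(u) + 5·L_2(u).
Expanding and collecting terms gives P(u) = 4u^2 + 2u - 1.
Check: P(0) = -1. ✓

P(u) = 4u^2 + 2u - 1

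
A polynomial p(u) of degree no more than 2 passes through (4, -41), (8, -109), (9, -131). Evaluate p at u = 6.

Using the Lagrange interpolation formula with nodes 4, 8, 9:
  L_0(u) = (u - 8)(u - 9) / 20
  L_1(u) = (u - 4)(u - 9) / -4
  L_2(u) = (u - 4)(u - 8) / 5
Then p(u) = -41·L_0(u) - 109·L_1(u) - 131·L_2(u).
Expanding and collecting terms gives p(u) = -u^2 - 5u - 5.
Evaluating at u = 6: p(6) = -71.

-71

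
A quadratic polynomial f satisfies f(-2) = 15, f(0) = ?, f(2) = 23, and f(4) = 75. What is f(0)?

The 3 known points determine the degree-2 polynomial uniquely.
Write f(u) = au^2 + bu + c. Substituting each data point gives a linear system:
  4a - 2b + c = 15
  4a + 2b + c = 23
  16a + 4b + c = 75
Solving the system yields a = 4, b = 2, c = 3.
So f(u) = 4u² + 2u + 3.
Then f(0) = 3.

3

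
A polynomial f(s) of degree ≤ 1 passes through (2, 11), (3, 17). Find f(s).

f(s) = 6s - 1

Write f(s) = as + b. Substituting each data point gives a linear system:
  2a + b = 11
  3a + b = 17
Solving the system yields a = 6, b = -1.
So f(s) = 6s - 1.
Check: f(2) = 11. ✓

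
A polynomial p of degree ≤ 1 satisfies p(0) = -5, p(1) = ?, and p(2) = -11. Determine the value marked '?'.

The 2 known points determine the degree-1 polynomial uniquely.
Write p(n) = an + b. Substituting each data point gives a linear system:
  b = -5
  2a + b = -11
Solving the system yields a = -3, b = -5.
So p(n) = -3n - 5.
Then p(1) = -8.

-8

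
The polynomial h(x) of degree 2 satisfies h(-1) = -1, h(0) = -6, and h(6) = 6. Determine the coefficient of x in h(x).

-4

Write h(x) = ax^2 + bx + c. Substituting each data point gives a linear system:
  a - b + c = -1
  c = -6
  36a + 6b + c = 6
Solving the system yields a = 1, b = -4, c = -6.
So h(x) = x^2 - 4x - 6.
The coefficient of x is -4.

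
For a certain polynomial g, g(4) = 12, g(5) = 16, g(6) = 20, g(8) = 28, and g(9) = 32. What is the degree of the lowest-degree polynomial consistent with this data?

Divided differences on the nodes 4, 5, 6, 8, 9:
  order 0: 12  16  20  28  32
  order 1: 4  4  4  4
  order 2: 0  0  0
  order 3: 0  0
  order 4: 0
The order-1 divided differences are all 4 (nonzero) and every higher order vanishes, so the data lies on a polynomial of degree exactly 1.

1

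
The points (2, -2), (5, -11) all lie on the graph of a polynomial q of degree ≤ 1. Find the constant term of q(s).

Write q(s) = as + b. Substituting each data point gives a linear system:
  2a + b = -2
  5a + b = -11
Solving the system yields a = -3, b = 4.
So q(s) = -3s + 4.
The constant term is 4.

4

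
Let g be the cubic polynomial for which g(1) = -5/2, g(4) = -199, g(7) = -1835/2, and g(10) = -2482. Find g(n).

g(n) = -2n^3 - 5n^2 + (3/2)n + 3

Using the Lagrange interpolation formula with nodes 1, 4, 7, 10:
  L_0(n) = (n - 4)(n - 7)(n - 10) / -162
  L_1(n) = (n - 1)(n - 7)(n - 10) / 54
  L_2(n) = (n - 1)(n - 4)(n - 10) / -54
  L_3(n) = (n - 1)(n - 4)(n - 7) / 162
Then g(n) = -5/2·L_0(n) - 199·L_1(n) - 1835/2·L_2(n) - 2482·L_3(n).
Expanding and collecting terms gives g(n) = -2n³ - 5n² + (3/2)n + 3.
Check: g(1) = -5/2. ✓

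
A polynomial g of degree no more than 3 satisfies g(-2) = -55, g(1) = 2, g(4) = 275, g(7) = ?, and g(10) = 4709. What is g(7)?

1574

The 4 known points determine the degree-3 polynomial uniquely.
Write g(n) = an^3 + bn^2 + cn + d. Substituting each data point gives a linear system:
  -8a + 4b - 2c + d = -55
  a + b + c + d = 2
  64a + 16b + 4c + d = 275
  1000a + 100b + 10c + d = 4709
Solving the system yields a = 5, b = -3, c = 1, d = -1.
So g(n) = 5n³ - 3n² + n - 1.
Then g(7) = 1574.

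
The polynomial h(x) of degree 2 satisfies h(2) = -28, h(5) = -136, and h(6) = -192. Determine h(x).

Using the Lagrange interpolation formula with nodes 2, 5, 6:
  L_0(x) = (x - 5)(x - 6) / 12
  L_1(x) = (x - 2)(x - 6) / -3
  L_2(x) = (x - 2)(x - 5) / 4
Then h(x) = -28·L_0(x) - 136·L_1(x) - 192·L_2(x).
Expanding and collecting terms gives h(x) = -5x^2 - x - 6.
Check: h(6) = -192. ✓

h(x) = -5x^2 - x - 6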